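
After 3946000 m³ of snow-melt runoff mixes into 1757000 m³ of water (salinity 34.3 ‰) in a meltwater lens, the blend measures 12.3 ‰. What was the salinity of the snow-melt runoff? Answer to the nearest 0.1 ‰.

2.5 ‰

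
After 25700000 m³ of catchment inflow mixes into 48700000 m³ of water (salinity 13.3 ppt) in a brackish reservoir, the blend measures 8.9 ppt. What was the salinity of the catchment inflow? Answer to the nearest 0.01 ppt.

Salt balance: 48,700,000×13.3 + 25,700,000×S = 74,400,000×8.9
647,710,000 + 25,700,000·S = 662,160,000
S = (662,160,000 − 647,710,000) / 25,700,000 = 0.5623 ppt

0.56 ppt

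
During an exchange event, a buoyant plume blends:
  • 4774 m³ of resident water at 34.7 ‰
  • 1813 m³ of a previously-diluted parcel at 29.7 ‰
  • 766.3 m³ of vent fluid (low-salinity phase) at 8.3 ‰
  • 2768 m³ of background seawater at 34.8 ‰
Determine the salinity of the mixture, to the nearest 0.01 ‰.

Salt balance:
salt = 4,774×34.7 + 1,813×29.7 + 766.3×8.3 + 2,768×34.8 = 165,657.8 + 53,846.1 + 6,360.29 + 96,326.4 = 322,190.59
volume = 4,774 + 1,813 + 766.3 + 2,768 = 10,121.3 m³
S = 322,190.59 / 10,121.3 = 31.8329 ‰

31.83 ‰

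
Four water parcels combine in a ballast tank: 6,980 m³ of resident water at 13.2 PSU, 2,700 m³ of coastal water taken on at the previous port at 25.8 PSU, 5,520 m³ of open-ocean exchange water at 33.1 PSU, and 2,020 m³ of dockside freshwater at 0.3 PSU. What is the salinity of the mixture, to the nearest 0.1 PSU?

20.0 PSU

Total salt / total volume:
salt = 6,980×13.2 + 2,700×25.8 + 5,520×33.1 + 2,020×0.3 = 92,136 + 69,660 + 182,712 + 606 = 345,114
volume = 6,980 + 2,700 + 5,520 + 2,020 = 17,220 m³
S = 345,114 / 17,220 = 20.041 PSU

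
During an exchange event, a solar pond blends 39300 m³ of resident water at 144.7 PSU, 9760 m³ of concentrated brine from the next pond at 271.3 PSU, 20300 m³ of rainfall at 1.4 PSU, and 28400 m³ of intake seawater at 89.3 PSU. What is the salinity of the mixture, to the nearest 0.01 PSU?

Total salt / total volume:
salt = 39,300×144.7 + 9,760×271.3 + 20,300×1.4 + 28,400×89.3 = 5,686,710 + 2,647,888 + 28,420 + 2,536,120 = 10,899,138
volume = 39,300 + 9,760 + 20,300 + 28,400 = 97,760 m³
S = 10,899,138 / 97,760 = 111.4887 PSU

111.49 PSU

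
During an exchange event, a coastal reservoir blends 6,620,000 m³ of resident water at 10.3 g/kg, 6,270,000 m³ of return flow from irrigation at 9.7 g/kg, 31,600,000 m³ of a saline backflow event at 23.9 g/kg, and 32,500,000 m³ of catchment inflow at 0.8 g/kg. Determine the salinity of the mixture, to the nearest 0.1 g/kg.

11.8 g/kg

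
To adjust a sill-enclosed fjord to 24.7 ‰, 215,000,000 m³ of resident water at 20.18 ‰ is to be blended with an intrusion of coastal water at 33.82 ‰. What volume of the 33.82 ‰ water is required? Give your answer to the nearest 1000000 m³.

Salt balance: 215,000,000×20.18 + V×33.82 = (215,000,000+V)×24.7
4,338,700,000 + 33.82V = 5,310,500,000 + 24.7V
971,800,000 = 9.12V
V = 106,557,017.54 m³

107000000 m³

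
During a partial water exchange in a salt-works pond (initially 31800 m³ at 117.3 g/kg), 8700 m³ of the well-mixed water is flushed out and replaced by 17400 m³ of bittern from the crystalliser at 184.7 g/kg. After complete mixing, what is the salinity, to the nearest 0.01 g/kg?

146.26 g/kg

Remaining after removal: 23,100 m³ at 117.3 g/kg (salt = 2,709,630)
After addition: salt = 2,709,630 + 17,400×184.7 = 5,923,410; volume = 40,500 m³
S = 5,923,410 / 40,500 = 146.257 g/kg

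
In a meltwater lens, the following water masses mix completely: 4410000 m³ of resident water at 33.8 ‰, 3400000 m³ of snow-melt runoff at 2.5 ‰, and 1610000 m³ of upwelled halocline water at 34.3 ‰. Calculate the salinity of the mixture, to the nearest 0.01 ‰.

22.59 ‰

Mass of salt is conserved:
salt = 4,410,000×33.8 + 3,400,000×2.5 + 1,610,000×34.3 = 149,058,000 + 8,500,000 + 55,223,000 = 212,781,000
volume = 4,410,000 + 3,400,000 + 1,610,000 = 9,420,000 m³
S = 212,781,000 / 9,420,000 = 22.5882 ‰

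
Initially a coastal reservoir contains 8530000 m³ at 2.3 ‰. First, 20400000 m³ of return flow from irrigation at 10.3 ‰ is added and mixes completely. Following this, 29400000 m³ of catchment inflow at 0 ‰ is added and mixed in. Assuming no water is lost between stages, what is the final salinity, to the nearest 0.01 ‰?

Mass of salt is conserved:
Initial salt = 8,530,000×2.3 = 19,619,000
After stage 1: salt = 19,619,000 + 20,400,000×10.3 = 229,739,000; volume = 28,930,000 m³; S = 7.941 ‰
After stage 2: salt = 229,739,000 + 29,400,000×0 = 229,739,000; volume = 58,330,000 m³
S = 229,739,000 / 58,330,000 = 3.9386 ‰

3.94 ‰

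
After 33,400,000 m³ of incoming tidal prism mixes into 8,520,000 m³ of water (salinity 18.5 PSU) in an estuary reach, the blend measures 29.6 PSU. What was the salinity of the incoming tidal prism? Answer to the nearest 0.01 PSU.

32.43 PSU

Salt balance: 8,520,000×18.5 + 33,400,000×S = 41,920,000×29.6
157,620,000 + 33,400,000·S = 1,240,832,000
S = (1,240,832,000 − 157,620,000) / 33,400,000 = 32.4315 PSU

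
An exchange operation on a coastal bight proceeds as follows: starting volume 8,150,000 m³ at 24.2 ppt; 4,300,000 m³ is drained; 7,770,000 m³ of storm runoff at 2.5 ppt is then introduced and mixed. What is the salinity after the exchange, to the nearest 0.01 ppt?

Remaining after removal: 3,850,000 m³ at 24.2 ppt (salt = 93,170,000)
After addition: salt = 93,170,000 + 7,770,000×2.5 = 112,595,000; volume = 11,620,000 m³
S = 112,595,000 / 11,620,000 = 9.6898 ppt

9.69 ppt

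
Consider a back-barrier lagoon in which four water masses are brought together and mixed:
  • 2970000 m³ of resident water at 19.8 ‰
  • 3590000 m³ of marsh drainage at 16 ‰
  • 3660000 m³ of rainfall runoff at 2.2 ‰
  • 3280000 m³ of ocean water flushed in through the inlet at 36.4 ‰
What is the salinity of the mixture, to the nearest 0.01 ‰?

18.05 ‰

Conserving salt mass:
salt = 2,970,000×19.8 + 3,590,000×16 + 3,660,000×2.2 + 3,280,000×36.4 = 58,806,000 + 57,440,000 + 8,052,000 + 119,392,000 = 243,690,000
volume = 2,970,000 + 3,590,000 + 3,660,000 + 3,280,000 = 13,500,000 m³
S = 243,690,000 / 13,500,000 = 18.0511 ‰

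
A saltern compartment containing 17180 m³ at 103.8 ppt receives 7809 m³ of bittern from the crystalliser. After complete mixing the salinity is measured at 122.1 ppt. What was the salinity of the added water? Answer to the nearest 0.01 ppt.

Salt balance: 17,180×103.8 + 7,809×S = 24,989×122.1
1,783,284 + 7,809·S = 3,051,156.9
S = (3,051,156.9 − 1,783,284) / 7,809 = 162.3605 ppt

162.36 ppt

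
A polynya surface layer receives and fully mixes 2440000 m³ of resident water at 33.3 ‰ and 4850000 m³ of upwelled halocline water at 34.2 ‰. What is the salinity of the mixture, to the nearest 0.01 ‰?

33.90 ‰

Mass of salt is conserved:
salt = 2,440,000×33.3 + 4,850,000×34.2 = 81,252,000 + 165,870,000 = 247,122,000
volume = 2,440,000 + 4,850,000 = 7,290,000 m³
S = 247,122,000 / 7,290,000 = 33.8988 ‰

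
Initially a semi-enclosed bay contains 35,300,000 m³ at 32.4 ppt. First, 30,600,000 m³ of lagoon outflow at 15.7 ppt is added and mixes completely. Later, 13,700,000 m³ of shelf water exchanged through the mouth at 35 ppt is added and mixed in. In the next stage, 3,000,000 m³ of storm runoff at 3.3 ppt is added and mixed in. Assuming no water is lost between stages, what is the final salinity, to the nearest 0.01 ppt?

25.59 ppt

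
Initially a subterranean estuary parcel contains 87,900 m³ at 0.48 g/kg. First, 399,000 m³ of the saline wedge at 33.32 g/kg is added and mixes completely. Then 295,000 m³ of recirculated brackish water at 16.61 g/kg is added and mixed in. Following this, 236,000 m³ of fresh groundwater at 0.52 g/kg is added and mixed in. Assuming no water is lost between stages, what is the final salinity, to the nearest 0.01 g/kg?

18.04 g/kg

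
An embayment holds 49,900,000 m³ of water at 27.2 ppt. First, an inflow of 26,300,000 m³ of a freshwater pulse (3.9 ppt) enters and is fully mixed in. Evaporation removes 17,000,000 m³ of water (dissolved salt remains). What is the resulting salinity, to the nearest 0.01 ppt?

24.66 ppt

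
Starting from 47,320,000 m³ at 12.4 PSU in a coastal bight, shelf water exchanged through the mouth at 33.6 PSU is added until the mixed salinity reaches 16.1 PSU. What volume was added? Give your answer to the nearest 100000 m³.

Salt balance: 47,320,000×12.4 + V×33.6 = (47,320,000+V)×16.1
586,768,000 + 33.6V = 761,852,000 + 16.1V
175,084,000 = 17.5V
V = 10,004,800 m³

10000000 m³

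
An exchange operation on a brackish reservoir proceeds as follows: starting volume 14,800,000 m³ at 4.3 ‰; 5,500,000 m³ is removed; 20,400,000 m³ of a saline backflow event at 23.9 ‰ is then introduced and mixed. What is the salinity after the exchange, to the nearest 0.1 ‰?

Remaining after removal: 9,300,000 m³ at 4.3 ‰ (salt = 39,990,000)
After addition: salt = 39,990,000 + 20,400,000×23.9 = 527,550,000; volume = 29,700,000 m³
S = 527,550,000 / 29,700,000 = 17.7626 ‰

17.8 ‰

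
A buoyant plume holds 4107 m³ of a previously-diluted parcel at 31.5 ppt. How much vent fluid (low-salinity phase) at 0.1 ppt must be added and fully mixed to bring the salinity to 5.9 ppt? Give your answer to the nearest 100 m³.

Salt balance: 4,107×31.5 + V×0.1 = (4,107+V)×5.9
129,370.5 + 0.1V = 24,231.3 + 5.9V
105,139.2 = 5.8V
V = 18,127.45 m³

18100 m³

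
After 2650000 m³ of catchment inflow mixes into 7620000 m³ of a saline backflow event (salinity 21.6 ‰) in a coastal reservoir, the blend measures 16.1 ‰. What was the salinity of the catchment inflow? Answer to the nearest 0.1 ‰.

Salt balance: 7,620,000×21.6 + 2,650,000×S = 10,270,000×16.1
164,592,000 + 2,650,000·S = 165,347,000
S = (165,347,000 − 164,592,000) / 2,650,000 = 0.2849 ‰

0.3 ‰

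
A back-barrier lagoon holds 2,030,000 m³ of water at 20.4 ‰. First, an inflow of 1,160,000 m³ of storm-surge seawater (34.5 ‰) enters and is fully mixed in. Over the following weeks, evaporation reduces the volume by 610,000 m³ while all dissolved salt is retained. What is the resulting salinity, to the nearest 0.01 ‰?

31.56 ‰

After mixing: salt = 2,030,000×20.4 + 1,160,000×34.5 = 81,432,000; volume = 3,190,000 m³
After evaporation: salt unchanged = 81,432,000; volume = 3,190,000 − 610,000 = 2,580,000 m³
S = 81,432,000 / 2,580,000 = 31.5628 ‰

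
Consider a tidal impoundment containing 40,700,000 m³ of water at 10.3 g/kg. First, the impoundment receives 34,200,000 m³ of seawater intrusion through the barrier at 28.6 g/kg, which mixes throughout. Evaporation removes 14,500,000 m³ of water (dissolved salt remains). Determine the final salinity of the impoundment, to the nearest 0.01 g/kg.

23.13 g/kg

After mixing: salt = 40,700,000×10.3 + 34,200,000×28.6 = 1,397,330,000; volume = 74,900,000 m³
After evaporation: salt unchanged = 1,397,330,000; volume = 74,900,000 − 14,500,000 = 60,400,000 m³
S = 1,397,330,000 / 60,400,000 = 23.1346 g/kg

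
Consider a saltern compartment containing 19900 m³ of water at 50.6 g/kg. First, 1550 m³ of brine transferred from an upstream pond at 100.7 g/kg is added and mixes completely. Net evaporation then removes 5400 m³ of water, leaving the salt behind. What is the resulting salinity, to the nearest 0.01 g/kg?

72.46 g/kg

After mixing: salt = 19,900×50.6 + 1,550×100.7 = 1,163,025; volume = 21,450 m³
After evaporation: salt unchanged = 1,163,025; volume = 21,450 − 5,400 = 16,050 m³
S = 1,163,025 / 16,050 = 72.4626 g/kg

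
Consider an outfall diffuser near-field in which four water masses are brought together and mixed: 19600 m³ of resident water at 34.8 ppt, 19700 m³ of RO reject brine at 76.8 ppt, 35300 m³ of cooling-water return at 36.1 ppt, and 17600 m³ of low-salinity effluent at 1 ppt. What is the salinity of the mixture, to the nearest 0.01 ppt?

37.82 ppt

Salt balance:
salt = 19,600×34.8 + 19,700×76.8 + 35,300×36.1 + 17,600×1 = 682,080 + 1,512,960 + 1,274,330 + 17,600 = 3,486,970
volume = 19,600 + 19,700 + 35,300 + 17,600 = 92,200 m³
S = 3,486,970 / 92,200 = 37.8196 ppt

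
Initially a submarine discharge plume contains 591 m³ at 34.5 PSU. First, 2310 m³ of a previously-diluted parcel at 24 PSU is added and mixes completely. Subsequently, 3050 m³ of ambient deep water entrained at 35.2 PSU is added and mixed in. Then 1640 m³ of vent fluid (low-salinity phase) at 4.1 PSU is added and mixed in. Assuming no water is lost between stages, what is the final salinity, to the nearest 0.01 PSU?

25.02 PSU

Salt balance:
Initial salt = 591×34.5 = 20,389.5
After stage 1: salt = 20,389.5 + 2,310×24 = 75,829.5; volume = 2,901 m³; S = 26.139 PSU
After stage 2: salt = 75,829.5 + 3,050×35.2 = 183,189.5; volume = 5,951 m³; S = 30.783 PSU
After stage 3: salt = 183,189.5 + 1,640×4.1 = 189,913.5; volume = 7,591 m³
S = 189,913.5 / 7,591 = 25.0182 PSU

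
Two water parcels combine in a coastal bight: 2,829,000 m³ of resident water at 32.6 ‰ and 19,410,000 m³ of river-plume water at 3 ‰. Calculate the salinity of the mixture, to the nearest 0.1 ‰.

6.8 ‰

Salt balance:
salt = 2,829,000×32.6 + 19,410,000×3 = 92,225,400 + 58,230,000 = 150,455,400
volume = 2,829,000 + 19,410,000 = 22,239,000 m³
S = 150,455,400 / 22,239,000 = 6.765 ‰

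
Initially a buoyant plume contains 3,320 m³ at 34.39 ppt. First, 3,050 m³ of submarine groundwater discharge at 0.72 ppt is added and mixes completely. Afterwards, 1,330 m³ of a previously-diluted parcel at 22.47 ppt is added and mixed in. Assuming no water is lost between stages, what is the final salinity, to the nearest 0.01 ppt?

18.99 ppt

By conservation of dissolved salt,
Initial salt = 3,320×34.39 = 114,174.8
After stage 1: salt = 114,174.8 + 3,050×0.72 = 116,370.8; volume = 6,370 m³; S = 18.269 ppt
After stage 2: salt = 116,370.8 + 1,330×22.47 = 146,255.9; volume = 7,700 m³
S = 146,255.9 / 7,700 = 18.9943 ppt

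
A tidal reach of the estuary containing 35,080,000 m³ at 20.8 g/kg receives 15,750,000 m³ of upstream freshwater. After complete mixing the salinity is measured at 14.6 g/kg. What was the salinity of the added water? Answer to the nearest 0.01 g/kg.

0.79 g/kg

Salt balance: 35,080,000×20.8 + 15,750,000×S = 50,830,000×14.6
729,664,000 + 15,750,000·S = 742,118,000
S = (742,118,000 − 729,664,000) / 15,750,000 = 0.7907 g/kg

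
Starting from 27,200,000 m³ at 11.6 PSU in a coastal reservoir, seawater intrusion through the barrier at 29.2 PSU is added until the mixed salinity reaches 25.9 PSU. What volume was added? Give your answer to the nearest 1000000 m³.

Salt balance: 27,200,000×11.6 + V×29.2 = (27,200,000+V)×25.9
315,520,000 + 29.2V = 704,480,000 + 25.9V
388,960,000 = 3.3V
V = 117,866,666.67 m³

118000000 m³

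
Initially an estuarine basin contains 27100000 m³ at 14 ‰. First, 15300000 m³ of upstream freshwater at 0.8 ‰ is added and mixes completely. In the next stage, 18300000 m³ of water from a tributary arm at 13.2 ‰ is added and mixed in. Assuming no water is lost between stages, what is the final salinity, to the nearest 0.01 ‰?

Mass of salt is conserved:
Initial salt = 27,100,000×14 = 379,400,000
After stage 1: salt = 379,400,000 + 15,300,000×0.8 = 391,640,000; volume = 42,400,000 m³; S = 9.237 ‰
After stage 2: salt = 391,640,000 + 18,300,000×13.2 = 633,200,000; volume = 60,700,000 m³
S = 633,200,000 / 60,700,000 = 10.4316 ‰

10.43 ‰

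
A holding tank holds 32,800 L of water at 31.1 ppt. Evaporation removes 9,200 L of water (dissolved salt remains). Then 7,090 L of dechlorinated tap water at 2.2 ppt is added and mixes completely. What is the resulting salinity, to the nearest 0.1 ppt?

33.7 ppt

After evaporation: salt = 32,800×31.1 = 1,020,080; volume = 32,800 − 9,200 = 23,600 L
After mixing: salt = 1,020,080 + 7,090×2.2 = 1,035,678; volume = 23,600 + 7,090 = 30,690 L
S = 1,035,678 / 30,690 = 33.7464 ppt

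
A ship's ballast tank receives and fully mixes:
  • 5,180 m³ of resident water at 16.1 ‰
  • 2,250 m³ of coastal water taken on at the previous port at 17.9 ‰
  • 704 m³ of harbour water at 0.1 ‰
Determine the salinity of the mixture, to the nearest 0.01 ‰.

15.21 ‰

Mass of salt is conserved:
salt = 5,180×16.1 + 2,250×17.9 + 704×0.1 = 83,398 + 40,275 + 70.4 = 123,743.4
volume = 5,180 + 2,250 + 704 = 8,134 m³
S = 123,743.4 / 8,134 = 15.2131 ‰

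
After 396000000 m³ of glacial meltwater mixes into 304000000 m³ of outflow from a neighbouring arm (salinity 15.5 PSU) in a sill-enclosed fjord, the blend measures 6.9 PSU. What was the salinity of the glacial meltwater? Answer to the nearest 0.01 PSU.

0.30 PSU

Salt balance: 304,000,000×15.5 + 396,000,000×S = 700,000,000×6.9
4,712,000,000 + 396,000,000·S = 4,830,000,000
S = (4,830,000,000 − 4,712,000,000) / 396,000,000 = 0.298 PSU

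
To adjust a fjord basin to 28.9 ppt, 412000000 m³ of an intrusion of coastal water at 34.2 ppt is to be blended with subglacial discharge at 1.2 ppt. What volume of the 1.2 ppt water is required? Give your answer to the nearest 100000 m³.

78800000 m³

Salt balance: 412,000,000×34.2 + V×1.2 = (412,000,000+V)×28.9
14,090,400,000 + 1.2V = 11,906,800,000 + 28.9V
2,183,600,000 = 27.7V
V = 78,830,324.91 m³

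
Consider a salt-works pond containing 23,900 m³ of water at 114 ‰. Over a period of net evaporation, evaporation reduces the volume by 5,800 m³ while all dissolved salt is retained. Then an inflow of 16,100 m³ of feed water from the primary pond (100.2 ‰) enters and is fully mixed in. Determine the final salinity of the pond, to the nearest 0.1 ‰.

126.8 ‰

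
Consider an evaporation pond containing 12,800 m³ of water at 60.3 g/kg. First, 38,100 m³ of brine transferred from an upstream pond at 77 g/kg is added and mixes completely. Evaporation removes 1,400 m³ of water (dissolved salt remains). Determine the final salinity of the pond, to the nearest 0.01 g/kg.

74.86 g/kg

After mixing: salt = 12,800×60.3 + 38,100×77 = 3,705,540; volume = 50,900 m³
After evaporation: salt unchanged = 3,705,540; volume = 50,900 − 1,400 = 49,500 m³
S = 3,705,540 / 49,500 = 74.8594 g/kg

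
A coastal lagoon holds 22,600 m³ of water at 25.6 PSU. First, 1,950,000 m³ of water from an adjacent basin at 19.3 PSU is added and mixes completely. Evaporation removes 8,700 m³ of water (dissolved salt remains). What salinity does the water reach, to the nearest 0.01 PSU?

After mixing: salt = 22,600×25.6 + 1,950,000×19.3 = 38,213,560; volume = 1,972,600 m³
After evaporation: salt unchanged = 38,213,560; volume = 1,972,600 − 8,700 = 1,963,900 m³
S = 38,213,560 / 1,963,900 = 19.458 PSU

19.46 PSU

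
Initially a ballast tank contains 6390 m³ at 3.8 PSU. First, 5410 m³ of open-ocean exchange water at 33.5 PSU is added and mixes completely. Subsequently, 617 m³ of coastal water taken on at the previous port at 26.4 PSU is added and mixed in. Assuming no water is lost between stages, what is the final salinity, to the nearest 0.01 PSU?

17.86 PSU

Conserving salt mass:
Initial salt = 6,390×3.8 = 24,282
After stage 1: salt = 24,282 + 5,410×33.5 = 205,517; volume = 11,800 m³; S = 17.417 PSU
After stage 2: salt = 205,517 + 617×26.4 = 221,805.8; volume = 12,417 m³
S = 221,805.8 / 12,417 = 17.8631 PSU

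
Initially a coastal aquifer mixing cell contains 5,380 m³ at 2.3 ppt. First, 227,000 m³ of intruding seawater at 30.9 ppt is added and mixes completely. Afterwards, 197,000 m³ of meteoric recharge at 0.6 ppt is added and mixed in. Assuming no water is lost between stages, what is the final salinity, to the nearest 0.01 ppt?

Total salt / total volume:
Initial salt = 5,380×2.3 = 12,374
After stage 1: salt = 12,374 + 227,000×30.9 = 7,026,674; volume = 232,380 m³; S = 30.238 ppt
After stage 2: salt = 7,026,674 + 197,000×0.6 = 7,144,874; volume = 429,380 m³
S = 7,144,874 / 429,380 = 16.64 ppt

16.64 ppt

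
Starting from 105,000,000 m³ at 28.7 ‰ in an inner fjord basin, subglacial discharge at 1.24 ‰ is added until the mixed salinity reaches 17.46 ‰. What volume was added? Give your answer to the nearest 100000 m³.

72800000 m³

Salt balance: 105,000,000×28.7 + V×1.24 = (105,000,000+V)×17.46
3,013,500,000 + 1.24V = 1,833,300,000 + 17.46V
1,180,200,000 = 16.22V
V = 72,762,022.19 m³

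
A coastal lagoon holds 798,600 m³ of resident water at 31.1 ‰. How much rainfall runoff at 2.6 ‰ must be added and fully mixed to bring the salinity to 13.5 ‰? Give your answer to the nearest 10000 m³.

1290000 m³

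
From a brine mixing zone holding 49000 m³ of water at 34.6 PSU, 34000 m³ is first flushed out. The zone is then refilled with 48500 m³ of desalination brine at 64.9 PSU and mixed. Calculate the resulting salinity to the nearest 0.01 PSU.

Remaining after removal: 15,000 m³ at 34.6 PSU (salt = 519,000)
After addition: salt = 519,000 + 48,500×64.9 = 3,666,650; volume = 63,500 m³
S = 3,666,650 / 63,500 = 57.7425 PSU

57.74 PSU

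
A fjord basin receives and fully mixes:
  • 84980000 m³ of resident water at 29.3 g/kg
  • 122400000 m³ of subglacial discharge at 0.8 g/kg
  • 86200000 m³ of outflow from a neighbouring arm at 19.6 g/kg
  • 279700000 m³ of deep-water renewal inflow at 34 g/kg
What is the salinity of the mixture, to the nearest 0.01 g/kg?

Conserving salt mass:
salt = 84,980,000×29.3 + 122,400,000×0.8 + 86,200,000×19.6 + 279,700,000×34 = 2,489,914,000 + 97,920,000 + 1,689,520,000 + 9,509,800,000 = 13,787,154,000
volume = 84,980,000 + 122,400,000 + 86,200,000 + 279,700,000 = 573,280,000 m³
S = 13,787,154,000 / 573,280,000 = 24.0496 g/kg

24.05 g/kg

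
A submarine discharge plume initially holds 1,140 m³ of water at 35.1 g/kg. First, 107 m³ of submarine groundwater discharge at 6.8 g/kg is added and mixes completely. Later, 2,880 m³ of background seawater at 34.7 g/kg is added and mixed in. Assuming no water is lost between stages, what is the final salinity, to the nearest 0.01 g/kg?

Weighted by volume,
Initial salt = 1,140×35.1 = 40,014
After stage 1: salt = 40,014 + 107×6.8 = 40,741.6; volume = 1,247 m³; S = 32.672 g/kg
After stage 2: salt = 40,741.6 + 2,880×34.7 = 140,677.6; volume = 4,127 m³
S = 140,677.6 / 4,127 = 34.0871 g/kg

34.09 g/kg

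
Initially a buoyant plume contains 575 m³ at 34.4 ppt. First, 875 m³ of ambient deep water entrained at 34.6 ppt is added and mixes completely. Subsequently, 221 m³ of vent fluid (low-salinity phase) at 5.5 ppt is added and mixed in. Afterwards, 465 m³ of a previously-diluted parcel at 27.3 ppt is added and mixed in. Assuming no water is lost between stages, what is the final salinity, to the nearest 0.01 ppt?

29.95 ppt

Weighted by volume,
Initial salt = 575×34.4 = 19,780
After stage 1: salt = 19,780 + 875×34.6 = 50,055; volume = 1,450 m³; S = 34.521 ppt
After stage 2: salt = 50,055 + 221×5.5 = 51,270.5; volume = 1,671 m³; S = 30.683 ppt
After stage 3: salt = 51,270.5 + 465×27.3 = 63,965; volume = 2,136 m³
S = 63,965 / 2,136 = 29.9462 ppt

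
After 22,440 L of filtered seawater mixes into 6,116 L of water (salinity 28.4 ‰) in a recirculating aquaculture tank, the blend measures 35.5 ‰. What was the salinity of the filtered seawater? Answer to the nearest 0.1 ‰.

Salt balance: 6,116×28.4 + 22,440×S = 28,556×35.5
173,694.4 + 22,440·S = 1,013,738
S = (1,013,738 − 173,694.4) / 22,440 = 37.4351 ‰

37.4 ‰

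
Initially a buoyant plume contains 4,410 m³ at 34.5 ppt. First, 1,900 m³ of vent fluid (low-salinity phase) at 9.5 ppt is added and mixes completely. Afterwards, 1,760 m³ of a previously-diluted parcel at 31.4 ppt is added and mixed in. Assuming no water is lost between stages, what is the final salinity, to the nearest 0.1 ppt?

Conserving salt mass:
Initial salt = 4,410×34.5 = 152,145
After stage 1: salt = 152,145 + 1,900×9.5 = 170,195; volume = 6,310 m³; S = 26.972 ppt
After stage 2: salt = 170,195 + 1,760×31.4 = 225,459; volume = 8,070 m³
S = 225,459 / 8,070 = 27.9379 ppt

27.9 ppt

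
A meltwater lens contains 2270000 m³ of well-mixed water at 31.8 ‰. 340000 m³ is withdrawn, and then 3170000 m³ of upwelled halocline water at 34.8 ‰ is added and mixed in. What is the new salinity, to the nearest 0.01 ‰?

33.66 ‰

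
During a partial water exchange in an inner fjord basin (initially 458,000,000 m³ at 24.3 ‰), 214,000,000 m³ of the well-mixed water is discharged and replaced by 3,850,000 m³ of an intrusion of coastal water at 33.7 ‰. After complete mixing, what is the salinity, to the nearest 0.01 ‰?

24.45 ‰

Remaining after removal: 244,000,000 m³ at 24.3 ‰ (salt = 5,929,200,000)
After addition: salt = 5,929,200,000 + 3,850,000×33.7 = 6,058,945,000; volume = 247,850,000 m³
S = 6,058,945,000 / 247,850,000 = 24.446 ‰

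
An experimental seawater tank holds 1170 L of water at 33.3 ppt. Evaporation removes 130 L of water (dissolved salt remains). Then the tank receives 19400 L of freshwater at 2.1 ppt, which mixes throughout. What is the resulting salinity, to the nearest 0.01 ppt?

3.90 ppt

After evaporation: salt = 1,170×33.3 = 38,961; volume = 1,170 − 130 = 1,040 L
After mixing: salt = 38,961 + 19,400×2.1 = 79,701; volume = 1,040 + 19,400 = 20,440 L
S = 79,701 / 20,440 = 3.8993 ppt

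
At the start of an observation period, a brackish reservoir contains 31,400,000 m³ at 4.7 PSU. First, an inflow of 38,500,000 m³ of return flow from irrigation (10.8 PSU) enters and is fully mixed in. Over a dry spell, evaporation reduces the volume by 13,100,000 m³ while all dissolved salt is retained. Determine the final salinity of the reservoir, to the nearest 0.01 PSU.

After mixing: salt = 31,400,000×4.7 + 38,500,000×10.8 = 563,380,000; volume = 69,900,000 m³
After evaporation: salt unchanged = 563,380,000; volume = 69,900,000 − 13,100,000 = 56,800,000 m³
S = 563,380,000 / 56,800,000 = 9.9187 PSU

9.92 PSU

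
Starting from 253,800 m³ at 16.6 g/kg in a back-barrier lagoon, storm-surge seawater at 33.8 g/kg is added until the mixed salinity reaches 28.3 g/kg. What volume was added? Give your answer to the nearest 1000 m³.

Salt balance: 253,800×16.6 + V×33.8 = (253,800+V)×28.3
4,213,080 + 33.8V = 7,182,540 + 28.3V
2,969,460 = 5.5V
V = 539,901.82 m³

540000 m³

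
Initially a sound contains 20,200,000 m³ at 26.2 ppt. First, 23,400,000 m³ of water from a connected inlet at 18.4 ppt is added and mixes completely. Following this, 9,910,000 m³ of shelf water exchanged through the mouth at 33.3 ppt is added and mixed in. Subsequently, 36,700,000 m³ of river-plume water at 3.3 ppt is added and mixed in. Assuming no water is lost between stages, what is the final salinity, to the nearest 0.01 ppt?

15.64 ppt

By conservation of dissolved salt,
Initial salt = 20,200,000×26.2 = 529,240,000
After stage 1: salt = 529,240,000 + 23,400,000×18.4 = 959,800,000; volume = 43,600,000 m³; S = 22.014 ppt
After stage 2: salt = 959,800,000 + 9,910,000×33.3 = 1,289,803,000; volume = 53,510,000 m³; S = 24.104 ppt
After stage 3: salt = 1,289,803,000 + 36,700,000×3.3 = 1,410,913,000; volume = 90,210,000 m³
S = 1,410,913,000 / 90,210,000 = 15.6403 ppt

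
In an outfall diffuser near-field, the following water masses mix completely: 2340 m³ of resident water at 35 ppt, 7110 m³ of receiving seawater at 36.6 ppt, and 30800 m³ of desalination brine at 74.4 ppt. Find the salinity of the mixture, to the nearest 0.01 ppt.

Conserving salt mass:
salt = 2,340×35 + 7,110×36.6 + 30,800×74.4 = 81,900 + 260,226 + 2,291,520 = 2,633,646
volume = 2,340 + 7,110 + 30,800 = 40,250 m³
S = 2,633,646 / 40,250 = 65.4322 ppt

65.43 ppt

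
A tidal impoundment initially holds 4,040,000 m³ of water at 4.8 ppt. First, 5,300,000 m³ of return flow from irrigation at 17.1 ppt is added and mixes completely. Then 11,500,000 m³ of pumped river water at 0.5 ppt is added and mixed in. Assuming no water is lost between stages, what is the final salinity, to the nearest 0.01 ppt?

5.56 ppt

Weighted by volume,
Initial salt = 4,040,000×4.8 = 19,392,000
After stage 1: salt = 19,392,000 + 5,300,000×17.1 = 110,022,000; volume = 9,340,000 m³; S = 11.78 ppt
After stage 2: salt = 110,022,000 + 11,500,000×0.5 = 115,772,000; volume = 20,840,000 m³
S = 115,772,000 / 20,840,000 = 5.5553 ppt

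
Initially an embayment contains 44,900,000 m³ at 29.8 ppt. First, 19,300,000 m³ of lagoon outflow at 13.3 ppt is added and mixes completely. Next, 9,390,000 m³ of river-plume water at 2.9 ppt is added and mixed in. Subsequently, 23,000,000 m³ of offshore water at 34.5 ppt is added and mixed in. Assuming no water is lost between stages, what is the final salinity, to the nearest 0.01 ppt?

Salt balance:
Initial salt = 44,900,000×29.8 = 1,338,020,000
After stage 1: salt = 1,338,020,000 + 19,300,000×13.3 = 1,594,710,000; volume = 64,200,000 m³; S = 24.84 ppt
After stage 2: salt = 1,594,710,000 + 9,390,000×2.9 = 1,621,941,000; volume = 73,590,000 m³; S = 22.04 ppt
After stage 3: salt = 1,621,941,000 + 23,000,000×34.5 = 2,415,441,000; volume = 96,590,000 m³
S = 2,415,441,000 / 96,590,000 = 25.0072 ppt

25.01 ppt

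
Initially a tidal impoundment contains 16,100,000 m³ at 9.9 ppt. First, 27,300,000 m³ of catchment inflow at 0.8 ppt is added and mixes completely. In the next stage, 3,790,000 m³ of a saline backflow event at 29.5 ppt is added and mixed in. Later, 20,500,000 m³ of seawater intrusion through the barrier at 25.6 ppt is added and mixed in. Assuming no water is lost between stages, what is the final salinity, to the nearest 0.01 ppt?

12.08 ppt

Weighted by volume,
Initial salt = 16,100,000×9.9 = 159,390,000
After stage 1: salt = 159,390,000 + 27,300,000×0.8 = 181,230,000; volume = 43,400,000 m³; S = 4.176 ppt
After stage 2: salt = 181,230,000 + 3,790,000×29.5 = 293,035,000; volume = 47,190,000 m³; S = 6.21 ppt
After stage 3: salt = 293,035,000 + 20,500,000×25.6 = 817,835,000; volume = 67,690,000 m³
S = 817,835,000 / 67,690,000 = 12.0821 ppt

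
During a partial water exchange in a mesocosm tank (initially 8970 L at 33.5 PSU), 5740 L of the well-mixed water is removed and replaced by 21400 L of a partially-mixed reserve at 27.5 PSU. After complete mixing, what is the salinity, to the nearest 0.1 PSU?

28.3 PSU

Remaining after removal: 3,230 L at 33.5 PSU (salt = 108,205)
After addition: salt = 108,205 + 21,400×27.5 = 696,705; volume = 24,630 L
S = 696,705 / 24,630 = 28.2868 PSU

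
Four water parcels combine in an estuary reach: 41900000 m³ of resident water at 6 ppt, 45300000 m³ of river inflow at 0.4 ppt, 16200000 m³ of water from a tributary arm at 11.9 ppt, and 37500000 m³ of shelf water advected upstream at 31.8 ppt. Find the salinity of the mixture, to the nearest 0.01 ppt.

11.74 ppt

By conservation of dissolved salt,
salt = 41,900,000×6 + 45,300,000×0.4 + 16,200,000×11.9 + 37,500,000×31.8 = 251,400,000 + 18,120,000 + 192,780,000 + 1,192,500,000 = 1,654,800,000
volume = 41,900,000 + 45,300,000 + 16,200,000 + 37,500,000 = 140,900,000 m³
S = 1,654,800,000 / 140,900,000 = 11.7445 ppt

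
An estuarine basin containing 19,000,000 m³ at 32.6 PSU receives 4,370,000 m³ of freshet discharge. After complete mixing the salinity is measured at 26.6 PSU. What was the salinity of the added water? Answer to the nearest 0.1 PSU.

0.5 PSU

Salt balance: 19,000,000×32.6 + 4,370,000×S = 23,370,000×26.6
619,400,000 + 4,370,000·S = 621,642,000
S = (621,642,000 − 619,400,000) / 4,370,000 = 0.513 PSU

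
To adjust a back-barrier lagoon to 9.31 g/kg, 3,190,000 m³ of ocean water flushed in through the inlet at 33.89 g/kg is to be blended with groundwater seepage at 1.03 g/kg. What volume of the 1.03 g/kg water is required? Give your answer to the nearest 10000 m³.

9470000 m³

Salt balance: 3,190,000×33.89 + V×1.03 = (3,190,000+V)×9.31
108,109,100 + 1.03V = 29,698,900 + 9.31V
78,410,200 = 8.28V
V = 9,469,830.92 m³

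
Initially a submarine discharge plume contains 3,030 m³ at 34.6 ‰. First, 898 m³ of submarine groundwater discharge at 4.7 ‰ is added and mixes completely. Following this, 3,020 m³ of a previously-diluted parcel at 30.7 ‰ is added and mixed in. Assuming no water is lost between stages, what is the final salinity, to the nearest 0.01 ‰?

Weighted by volume,
Initial salt = 3,030×34.6 = 104,838
After stage 1: salt = 104,838 + 898×4.7 = 109,058.6; volume = 3,928 m³; S = 27.764 ‰
After stage 2: salt = 109,058.6 + 3,020×30.7 = 201,772.6; volume = 6,948 m³
S = 201,772.6 / 6,948 = 29.0404 ‰

29.04 ‰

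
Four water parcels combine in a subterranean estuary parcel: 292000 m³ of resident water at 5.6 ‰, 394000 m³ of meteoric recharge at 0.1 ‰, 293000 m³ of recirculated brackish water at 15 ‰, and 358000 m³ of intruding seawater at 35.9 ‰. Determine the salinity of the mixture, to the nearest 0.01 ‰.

14.15 ‰

By conservation of dissolved salt,
salt = 292,000×5.6 + 394,000×0.1 + 293,000×15 + 358,000×35.9 = 1,635,200 + 39,400 + 4,395,000 + 12,852,200 = 18,921,800
volume = 292,000 + 394,000 + 293,000 + 358,000 = 1,337,000 m³
S = 18,921,800 / 1,337,000 = 14.1524 ‰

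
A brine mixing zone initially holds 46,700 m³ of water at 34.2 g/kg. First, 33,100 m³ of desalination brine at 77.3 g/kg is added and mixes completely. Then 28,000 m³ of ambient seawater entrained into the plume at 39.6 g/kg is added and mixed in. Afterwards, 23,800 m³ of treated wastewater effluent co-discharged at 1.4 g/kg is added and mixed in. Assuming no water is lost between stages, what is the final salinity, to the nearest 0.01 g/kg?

40.26 g/kg

Salt balance:
Initial salt = 46,700×34.2 = 1,597,140
After stage 1: salt = 1,597,140 + 33,100×77.3 = 4,155,770; volume = 79,800 m³; S = 52.077 g/kg
After stage 2: salt = 4,155,770 + 28,000×39.6 = 5,264,570; volume = 107,800 m³; S = 48.836 g/kg
After stage 3: salt = 5,264,570 + 23,800×1.4 = 5,297,890; volume = 131,600 m³
S = 5,297,890 / 131,600 = 40.2575 g/kg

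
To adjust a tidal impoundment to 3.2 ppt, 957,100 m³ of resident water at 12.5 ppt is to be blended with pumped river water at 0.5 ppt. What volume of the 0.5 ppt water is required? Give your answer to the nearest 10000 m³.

Salt balance: 957,100×12.5 + V×0.5 = (957,100+V)×3.2
11,963,750 + 0.5V = 3,062,720 + 3.2V
8,901,030 = 2.7V
V = 3,296,677.78 m³

3300000 m³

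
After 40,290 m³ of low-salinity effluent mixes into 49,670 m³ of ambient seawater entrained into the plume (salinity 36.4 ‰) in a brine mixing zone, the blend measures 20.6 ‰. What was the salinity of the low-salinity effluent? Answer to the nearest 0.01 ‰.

1.12 ‰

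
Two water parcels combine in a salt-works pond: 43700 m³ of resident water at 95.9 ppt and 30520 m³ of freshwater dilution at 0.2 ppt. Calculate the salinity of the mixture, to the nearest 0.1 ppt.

By conservation of dissolved salt,
salt = 43,700×95.9 + 30,520×0.2 = 4,190,830 + 6,104 = 4,196,934
volume = 43,700 + 30,520 = 74,220 m³
S = 4,196,934 / 74,220 = 56.547 ppt

56.5 ppt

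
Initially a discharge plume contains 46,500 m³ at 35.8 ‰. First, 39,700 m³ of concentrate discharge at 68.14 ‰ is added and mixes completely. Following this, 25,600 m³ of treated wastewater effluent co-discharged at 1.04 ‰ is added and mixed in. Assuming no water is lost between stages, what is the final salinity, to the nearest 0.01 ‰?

Conserving salt mass:
Initial salt = 46,500×35.8 = 1,664,700
After stage 1: salt = 1,664,700 + 39,700×68.14 = 4,369,858; volume = 86,200 m³; S = 50.694 ‰
After stage 2: salt = 4,369,858 + 25,600×1.04 = 4,396,482; volume = 111,800 m³
S = 4,396,482 / 111,800 = 39.3245 ‰

39.32 ‰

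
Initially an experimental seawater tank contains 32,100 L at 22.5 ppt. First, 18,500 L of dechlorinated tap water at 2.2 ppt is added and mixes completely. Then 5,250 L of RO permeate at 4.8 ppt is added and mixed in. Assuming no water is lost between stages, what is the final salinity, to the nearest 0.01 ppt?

14.11 ppt

Weighted by volume,
Initial salt = 32,100×22.5 = 722,250
After stage 1: salt = 722,250 + 18,500×2.2 = 762,950; volume = 50,600 L; S = 15.078 ppt
After stage 2: salt = 762,950 + 5,250×4.8 = 788,150; volume = 55,850 L
S = 788,150 / 55,850 = 14.1119 ppt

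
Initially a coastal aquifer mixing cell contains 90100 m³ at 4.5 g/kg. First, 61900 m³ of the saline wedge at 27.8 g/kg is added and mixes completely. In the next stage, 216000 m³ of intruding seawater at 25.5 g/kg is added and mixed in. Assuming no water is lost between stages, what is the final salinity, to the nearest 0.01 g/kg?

Salt balance:
Initial salt = 90,100×4.5 = 405,450
After stage 1: salt = 405,450 + 61,900×27.8 = 2,126,270; volume = 152,000 m³; S = 13.989 g/kg
After stage 2: salt = 2,126,270 + 216,000×25.5 = 7,634,270; volume = 368,000 m³
S = 7,634,270 / 368,000 = 20.7453 g/kg

20.75 g/kg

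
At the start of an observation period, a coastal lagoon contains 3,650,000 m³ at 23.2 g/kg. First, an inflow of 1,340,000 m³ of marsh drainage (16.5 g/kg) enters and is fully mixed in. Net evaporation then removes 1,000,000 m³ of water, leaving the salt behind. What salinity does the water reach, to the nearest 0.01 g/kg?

26.76 g/kg

After mixing: salt = 3,650,000×23.2 + 1,340,000×16.5 = 106,790,000; volume = 4,990,000 m³
After evaporation: salt unchanged = 106,790,000; volume = 4,990,000 − 1,000,000 = 3,990,000 m³
S = 106,790,000 / 3,990,000 = 26.7644 g/kg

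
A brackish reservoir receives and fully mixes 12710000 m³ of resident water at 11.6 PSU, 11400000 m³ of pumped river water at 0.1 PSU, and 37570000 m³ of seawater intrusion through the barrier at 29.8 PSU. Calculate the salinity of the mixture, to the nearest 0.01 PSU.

Conserving salt mass:
salt = 12,710,000×11.6 + 11,400,000×0.1 + 37,570,000×29.8 = 147,436,000 + 1,140,000 + 1,119,586,000 = 1,268,162,000
volume = 12,710,000 + 11,400,000 + 37,570,000 = 61,680,000 m³
S = 1,268,162,000 / 61,680,000 = 20.5603 PSU

20.56 PSU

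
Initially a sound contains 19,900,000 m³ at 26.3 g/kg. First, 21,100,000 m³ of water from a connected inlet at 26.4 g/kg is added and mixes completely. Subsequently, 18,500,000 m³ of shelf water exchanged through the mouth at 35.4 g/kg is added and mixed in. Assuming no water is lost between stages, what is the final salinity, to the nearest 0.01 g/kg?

29.16 g/kg

Salt balance:
Initial salt = 19,900,000×26.3 = 523,370,000
After stage 1: salt = 523,370,000 + 21,100,000×26.4 = 1,080,410,000; volume = 41,000,000 m³; S = 26.351 g/kg
After stage 2: salt = 1,080,410,000 + 18,500,000×35.4 = 1,735,310,000; volume = 59,500,000 m³
S = 1,735,310,000 / 59,500,000 = 29.1649 g/kg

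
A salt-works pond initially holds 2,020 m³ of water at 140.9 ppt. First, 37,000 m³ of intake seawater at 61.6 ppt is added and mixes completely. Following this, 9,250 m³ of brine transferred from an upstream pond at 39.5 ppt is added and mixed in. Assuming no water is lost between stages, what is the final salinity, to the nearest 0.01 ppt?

60.68 ppt

Salt balance:
Initial salt = 2,020×140.9 = 284,618
After stage 1: salt = 284,618 + 37,000×61.6 = 2,563,818; volume = 39,020 m³; S = 65.705 ppt
After stage 2: salt = 2,563,818 + 9,250×39.5 = 2,929,193; volume = 48,270 m³
S = 2,929,193 / 48,270 = 60.6835 ppt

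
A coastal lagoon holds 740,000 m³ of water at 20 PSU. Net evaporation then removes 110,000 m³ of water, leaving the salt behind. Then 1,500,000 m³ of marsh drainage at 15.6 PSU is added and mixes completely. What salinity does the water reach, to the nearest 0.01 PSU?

17.93 PSU

After evaporation: salt = 740,000×20 = 14,800,000; volume = 740,000 − 110,000 = 630,000 m³
After mixing: salt = 14,800,000 + 1,500,000×15.6 = 38,200,000; volume = 630,000 + 1,500,000 = 2,130,000 m³
S = 38,200,000 / 2,130,000 = 17.9343 PSU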